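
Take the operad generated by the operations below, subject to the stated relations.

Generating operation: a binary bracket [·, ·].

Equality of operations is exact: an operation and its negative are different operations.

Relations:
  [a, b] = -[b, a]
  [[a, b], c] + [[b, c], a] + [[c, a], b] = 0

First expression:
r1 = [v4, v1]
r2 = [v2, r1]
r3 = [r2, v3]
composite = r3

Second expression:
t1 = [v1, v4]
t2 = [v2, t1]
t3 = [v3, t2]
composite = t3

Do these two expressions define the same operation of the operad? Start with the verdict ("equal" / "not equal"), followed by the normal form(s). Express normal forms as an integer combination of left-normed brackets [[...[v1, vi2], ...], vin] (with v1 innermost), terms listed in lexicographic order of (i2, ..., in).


equal; the common form is [[[v1, v4], v2], v3]

Reducing the first expression gives [[[v1, v4], v2], v3]
Reducing the second expression gives [[[v1, v4], v2], v3]
Same normal form: equal.


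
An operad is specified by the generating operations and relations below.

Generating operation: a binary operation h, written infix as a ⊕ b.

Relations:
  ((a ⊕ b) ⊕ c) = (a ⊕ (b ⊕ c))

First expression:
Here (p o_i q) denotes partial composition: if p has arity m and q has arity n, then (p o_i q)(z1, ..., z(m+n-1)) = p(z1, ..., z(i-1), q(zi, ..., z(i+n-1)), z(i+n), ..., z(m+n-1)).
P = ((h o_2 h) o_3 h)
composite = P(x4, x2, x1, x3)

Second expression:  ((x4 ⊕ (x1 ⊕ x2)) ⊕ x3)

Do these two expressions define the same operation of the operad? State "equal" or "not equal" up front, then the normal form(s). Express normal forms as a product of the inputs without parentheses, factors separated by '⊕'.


not equal; the first gives x4 ⊕ x2 ⊕ x1 ⊕ x3 and the second x4 ⊕ x1 ⊕ x2 ⊕ x3

The first expression reduces to x4 ⊕ x2 ⊕ x1 ⊕ x3
The second expression reduces to x4 ⊕ x1 ⊕ x2 ⊕ x3
Distinct normal forms: not equal.


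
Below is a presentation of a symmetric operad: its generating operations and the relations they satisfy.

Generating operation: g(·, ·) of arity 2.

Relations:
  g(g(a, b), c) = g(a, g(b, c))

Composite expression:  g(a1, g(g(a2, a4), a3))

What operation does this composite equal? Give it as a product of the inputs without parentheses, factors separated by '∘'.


a1 ∘ a2 ∘ a4 ∘ a3


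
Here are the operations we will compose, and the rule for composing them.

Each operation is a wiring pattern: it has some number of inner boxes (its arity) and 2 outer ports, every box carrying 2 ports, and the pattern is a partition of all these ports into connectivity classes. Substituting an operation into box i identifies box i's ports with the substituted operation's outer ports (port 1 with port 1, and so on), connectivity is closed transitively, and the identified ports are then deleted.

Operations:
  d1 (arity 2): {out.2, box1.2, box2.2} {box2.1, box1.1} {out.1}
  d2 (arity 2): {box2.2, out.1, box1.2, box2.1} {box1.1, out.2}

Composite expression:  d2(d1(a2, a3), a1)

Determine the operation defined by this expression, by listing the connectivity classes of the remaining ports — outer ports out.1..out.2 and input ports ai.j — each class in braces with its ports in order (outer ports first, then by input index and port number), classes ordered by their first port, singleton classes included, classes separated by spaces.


{out.1, a1.1, a1.2, a2.2, a3.2} {out.2} {a2.1, a3.1}

After gluing at d2, chains via deleted ports link the a-ports.
after d1, the pattern on (a2, a3) reads {out.1} {out.2, a2.2, a3.2} {a2.1, a3.1} (out.j = its outer ports)
after d2, the pattern on (a2, a3, a1) reads {out.1, a1.1, a1.2, a2.2, a3.2} {out.2} {a2.1, a3.1} (out.j = its outer ports)


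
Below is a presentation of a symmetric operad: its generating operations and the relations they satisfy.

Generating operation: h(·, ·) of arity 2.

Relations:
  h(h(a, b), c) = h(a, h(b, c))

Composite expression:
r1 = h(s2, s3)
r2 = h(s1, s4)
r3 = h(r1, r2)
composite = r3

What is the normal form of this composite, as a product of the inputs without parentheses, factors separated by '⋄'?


s2 ⋄ s3 ⋄ s1 ⋄ s4

Under associativity of h, the answer is the s's in reading order.
h(s2, s3) unparenthesizes to s2 ⋄ s3
h(s1, s4) unparenthesizes to s1 ⋄ s4
h(h(s2, s3), h(s1, s4)) unparenthesizes to s2 ⋄ s3 ⋄ s1 ⋄ s4


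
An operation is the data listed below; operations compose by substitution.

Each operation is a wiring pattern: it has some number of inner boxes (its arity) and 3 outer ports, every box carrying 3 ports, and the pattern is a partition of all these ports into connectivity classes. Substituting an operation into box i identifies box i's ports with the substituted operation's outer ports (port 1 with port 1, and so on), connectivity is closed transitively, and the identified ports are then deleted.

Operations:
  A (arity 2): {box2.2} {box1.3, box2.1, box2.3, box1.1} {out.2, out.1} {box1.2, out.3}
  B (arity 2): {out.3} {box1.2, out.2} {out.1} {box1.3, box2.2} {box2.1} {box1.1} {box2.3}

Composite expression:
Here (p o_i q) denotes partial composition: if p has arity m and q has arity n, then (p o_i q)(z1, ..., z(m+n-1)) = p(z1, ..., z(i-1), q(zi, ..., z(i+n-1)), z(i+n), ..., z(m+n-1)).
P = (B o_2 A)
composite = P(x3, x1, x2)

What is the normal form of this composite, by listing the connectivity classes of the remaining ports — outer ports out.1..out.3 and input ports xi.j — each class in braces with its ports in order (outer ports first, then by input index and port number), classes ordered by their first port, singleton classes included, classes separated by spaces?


Treat the ports identified at B as solder joints: merge, then drop.
the subtree at A composes to {out.1, out.2} {out.3, x1.2} {x1.1, x1.3, x2.1, x2.3} {x2.2} on (x1, x2); out.j = own outer ports
the subtree at B composes to {out.1} {out.2, x3.2} {out.3} {x1.1, x1.3, x2.1, x2.3} {x1.2} {x2.2} {x3.1} {x3.3} on (x3, x1, x2); out.j = own outer ports

{out.1} {out.2, x3.2} {out.3} {x1.1, x1.3, x2.1, x2.3} {x1.2} {x2.2} {x3.1} {x3.3}


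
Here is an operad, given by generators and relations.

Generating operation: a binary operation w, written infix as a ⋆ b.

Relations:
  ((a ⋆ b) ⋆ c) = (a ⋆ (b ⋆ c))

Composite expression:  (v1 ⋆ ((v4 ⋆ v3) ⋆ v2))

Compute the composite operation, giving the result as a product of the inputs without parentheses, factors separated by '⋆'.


v1 ⋆ v4 ⋆ v3 ⋆ v2

Under associativity of w, the answer is the v's in reading order.
(v4 ⋆ v3) unparenthesizes to v4 ⋆ v3
((v4 ⋆ v3) ⋆ v2) unparenthesizes to v4 ⋆ v3 ⋆ v2
(v1 ⋆ ((v4 ⋆ v3) ⋆ v2)) unparenthesizes to v1 ⋆ v4 ⋆ v3 ⋆ v2


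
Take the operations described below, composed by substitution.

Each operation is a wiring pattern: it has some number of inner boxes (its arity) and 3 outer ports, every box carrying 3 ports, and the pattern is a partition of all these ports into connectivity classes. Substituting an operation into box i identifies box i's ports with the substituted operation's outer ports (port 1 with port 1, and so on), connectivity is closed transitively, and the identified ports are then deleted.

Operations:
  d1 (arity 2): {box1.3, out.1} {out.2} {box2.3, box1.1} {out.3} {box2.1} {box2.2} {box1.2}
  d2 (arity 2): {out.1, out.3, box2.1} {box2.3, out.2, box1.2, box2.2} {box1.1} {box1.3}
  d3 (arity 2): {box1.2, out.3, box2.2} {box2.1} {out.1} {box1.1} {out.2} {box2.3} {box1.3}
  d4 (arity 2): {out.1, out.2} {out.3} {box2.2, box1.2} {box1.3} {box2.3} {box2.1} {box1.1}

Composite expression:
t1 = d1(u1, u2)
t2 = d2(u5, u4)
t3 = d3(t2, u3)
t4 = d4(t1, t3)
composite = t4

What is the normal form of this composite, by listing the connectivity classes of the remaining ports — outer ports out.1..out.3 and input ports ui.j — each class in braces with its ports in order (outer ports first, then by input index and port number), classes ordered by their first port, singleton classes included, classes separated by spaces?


{out.1, out.2} {out.3} {u1.1, u2.3} {u1.2} {u1.3} {u2.1} {u2.2} {u3.1} {u3.2, u4.2, u4.3, u5.2} {u3.3} {u4.1} {u5.1} {u5.3}


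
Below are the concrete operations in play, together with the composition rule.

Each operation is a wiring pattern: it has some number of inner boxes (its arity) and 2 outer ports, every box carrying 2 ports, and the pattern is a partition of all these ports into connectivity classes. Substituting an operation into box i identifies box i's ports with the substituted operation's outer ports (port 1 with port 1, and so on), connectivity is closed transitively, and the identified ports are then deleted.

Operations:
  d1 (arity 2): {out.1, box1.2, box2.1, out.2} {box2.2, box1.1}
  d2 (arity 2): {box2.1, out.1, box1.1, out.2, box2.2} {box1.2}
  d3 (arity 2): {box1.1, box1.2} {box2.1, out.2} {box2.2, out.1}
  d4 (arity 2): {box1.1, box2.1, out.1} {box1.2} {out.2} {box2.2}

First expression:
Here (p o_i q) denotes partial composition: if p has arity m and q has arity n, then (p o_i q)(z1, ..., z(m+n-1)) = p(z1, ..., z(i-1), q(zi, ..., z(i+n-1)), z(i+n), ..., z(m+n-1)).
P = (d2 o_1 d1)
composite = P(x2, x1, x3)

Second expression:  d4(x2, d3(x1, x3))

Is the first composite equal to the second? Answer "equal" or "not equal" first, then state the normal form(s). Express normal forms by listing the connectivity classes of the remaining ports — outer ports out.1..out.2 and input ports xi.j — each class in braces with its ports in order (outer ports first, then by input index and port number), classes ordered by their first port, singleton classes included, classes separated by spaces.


not equal — first {out.1, out.2, x1.1, x2.2, x3.1, x3.2} {x1.2, x2.1}, second {out.1, x2.1, x3.2} {out.2} {x1.1, x1.2} {x2.2} {x3.1}

The first expression reduces to {out.1, out.2, x1.1, x2.2, x3.1, x3.2} {x1.2, x2.1}
The second expression reduces to {out.1, x2.1, x3.2} {out.2} {x1.1, x1.2} {x2.2} {x3.1}
No match — not equal.


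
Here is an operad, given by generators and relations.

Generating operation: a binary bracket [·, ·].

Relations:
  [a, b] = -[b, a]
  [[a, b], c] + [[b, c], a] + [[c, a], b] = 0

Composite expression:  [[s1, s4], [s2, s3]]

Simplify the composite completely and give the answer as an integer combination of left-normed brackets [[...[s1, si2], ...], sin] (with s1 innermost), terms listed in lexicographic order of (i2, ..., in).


Expand each bracket as ab - ba; the s1-initial words give the coefficients.
Composite bracket: [[s1, s4], [s2, s3]]
Applying ab - ba throughout gives 8 signed words (2^3 = 8).
The s1-initial words carry the normal form:
  s1s4s2s3 (sign +1) contributes +[[[s1, s4], s2], s3]
  s1s4s3s2 (sign -1) contributes -[[[s1, s4], s3], s2]

[[[s1, s4], s2], s3] - [[[s1, s4], s3], s2]


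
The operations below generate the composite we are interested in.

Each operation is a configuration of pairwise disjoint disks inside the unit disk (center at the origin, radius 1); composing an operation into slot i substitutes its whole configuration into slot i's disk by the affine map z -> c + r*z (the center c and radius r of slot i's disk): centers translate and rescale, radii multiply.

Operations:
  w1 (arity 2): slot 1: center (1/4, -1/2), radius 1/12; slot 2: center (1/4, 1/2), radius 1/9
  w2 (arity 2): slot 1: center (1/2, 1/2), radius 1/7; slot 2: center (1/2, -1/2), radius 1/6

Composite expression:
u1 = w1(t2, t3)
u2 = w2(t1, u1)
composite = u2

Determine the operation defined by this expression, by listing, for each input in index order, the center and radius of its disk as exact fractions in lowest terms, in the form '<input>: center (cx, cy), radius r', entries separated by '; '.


t1: center (1/2, 1/2), radius 1/7; t2: center (13/24, -7/12), radius 1/72; t3: center (13/24, -5/12), radius 1/54

Follow each t-input down from w2: c' goes to c + r*c', radius to r*r'.
tracing t1 down its 1-map path: center (1/2, 1/2), radius 1/7
tracing t2 down its 2-map path: center (13/24, -7/12), radius 1/72
tracing t3 down its 2-map path: center (13/24, -5/12), radius 1/54


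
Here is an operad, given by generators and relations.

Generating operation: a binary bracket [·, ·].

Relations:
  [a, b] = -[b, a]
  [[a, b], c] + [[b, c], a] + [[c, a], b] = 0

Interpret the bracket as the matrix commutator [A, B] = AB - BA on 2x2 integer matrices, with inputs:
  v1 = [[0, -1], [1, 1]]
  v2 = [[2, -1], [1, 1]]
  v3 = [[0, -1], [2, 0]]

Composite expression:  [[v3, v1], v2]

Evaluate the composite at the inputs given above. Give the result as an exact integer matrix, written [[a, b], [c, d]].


[[-3, -1], [-4, 3]]


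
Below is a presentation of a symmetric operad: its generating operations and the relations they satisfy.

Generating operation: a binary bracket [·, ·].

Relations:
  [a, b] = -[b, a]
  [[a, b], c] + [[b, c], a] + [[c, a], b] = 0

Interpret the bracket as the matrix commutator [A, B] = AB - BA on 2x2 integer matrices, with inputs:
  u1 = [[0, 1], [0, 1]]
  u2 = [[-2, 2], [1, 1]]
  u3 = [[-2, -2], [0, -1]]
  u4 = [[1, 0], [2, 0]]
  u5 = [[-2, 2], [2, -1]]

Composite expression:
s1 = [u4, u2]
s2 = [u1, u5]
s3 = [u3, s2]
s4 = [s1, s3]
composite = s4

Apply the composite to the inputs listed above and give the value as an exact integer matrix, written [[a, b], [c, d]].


[[67, -56], [72, -67]]

[u4, u2] = [[-4, 2], [-7, 4]]
[u1, u5] = [[2, -1], [2, -2]]
[u3, [u1, u5]] = [[-4, 9], [2, 4]]
[[u4, u2], [u3, [u1, u5]]] = [[67, -56], [72, -67]]


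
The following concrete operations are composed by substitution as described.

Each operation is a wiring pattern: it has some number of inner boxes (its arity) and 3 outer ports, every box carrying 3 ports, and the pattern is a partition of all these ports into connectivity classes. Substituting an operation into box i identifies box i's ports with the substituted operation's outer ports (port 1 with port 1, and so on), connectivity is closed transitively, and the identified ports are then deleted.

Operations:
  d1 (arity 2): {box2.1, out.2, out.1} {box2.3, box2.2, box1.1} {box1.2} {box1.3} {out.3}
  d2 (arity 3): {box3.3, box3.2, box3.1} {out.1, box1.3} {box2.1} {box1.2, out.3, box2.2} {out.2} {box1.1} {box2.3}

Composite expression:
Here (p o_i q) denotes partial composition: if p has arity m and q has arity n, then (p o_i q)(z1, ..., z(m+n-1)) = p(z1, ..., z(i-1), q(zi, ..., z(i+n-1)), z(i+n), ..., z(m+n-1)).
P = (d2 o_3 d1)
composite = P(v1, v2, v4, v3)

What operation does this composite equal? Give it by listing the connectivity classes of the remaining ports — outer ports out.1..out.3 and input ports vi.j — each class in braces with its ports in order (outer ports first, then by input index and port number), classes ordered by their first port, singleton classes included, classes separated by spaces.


{out.1, v1.3} {out.2} {out.3, v1.2, v2.2} {v1.1} {v2.1} {v2.3} {v3.1} {v3.2, v3.3, v4.1} {v4.2} {v4.3}

Substituting into d2 glues patterns; closure does the rest.
d1 over (v4, v3) gives {out.1, out.2, v3.1} {out.3} {v3.2, v3.3, v4.1} {v4.2} {v4.3}, out.j being that stage's outer ports
d2 over (v1, v2, v4, v3) gives {out.1, v1.3} {out.2} {out.3, v1.2, v2.2} {v1.1} {v2.1} {v2.3} {v3.1} {v3.2, v3.3, v4.1} {v4.2} {v4.3}, out.j being that stage's outer ports


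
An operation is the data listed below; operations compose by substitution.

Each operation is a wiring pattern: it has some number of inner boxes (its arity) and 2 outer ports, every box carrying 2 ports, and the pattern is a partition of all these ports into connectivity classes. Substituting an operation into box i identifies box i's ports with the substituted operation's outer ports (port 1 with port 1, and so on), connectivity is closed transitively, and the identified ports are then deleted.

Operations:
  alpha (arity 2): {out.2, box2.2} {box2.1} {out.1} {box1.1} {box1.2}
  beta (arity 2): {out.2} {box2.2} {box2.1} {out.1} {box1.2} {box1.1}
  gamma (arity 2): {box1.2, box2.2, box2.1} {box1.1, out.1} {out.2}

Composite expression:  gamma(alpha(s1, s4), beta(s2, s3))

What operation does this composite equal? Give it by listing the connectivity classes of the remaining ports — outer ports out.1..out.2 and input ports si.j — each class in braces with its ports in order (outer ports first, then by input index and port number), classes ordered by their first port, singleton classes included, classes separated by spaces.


{out.1} {out.2} {s1.1} {s1.2} {s2.1} {s2.2} {s3.1} {s3.2} {s4.1} {s4.2}

Reachability decides: close wires over gamma-identified ports.
stage alpha: inputs (s1, s4), connectivity {out.1} {out.2, s4.2} {s1.1} {s1.2} {s4.1}, out.j its boundary
stage beta: inputs (s2, s3), connectivity {out.1} {out.2} {s2.1} {s2.2} {s3.1} {s3.2}, out.j its boundary
stage gamma: inputs (s1, s4, s2, s3), connectivity {out.1} {out.2} {s1.1} {s1.2} {s2.1} {s2.2} {s3.1} {s3.2} {s4.1} {s4.2}, out.j its boundary


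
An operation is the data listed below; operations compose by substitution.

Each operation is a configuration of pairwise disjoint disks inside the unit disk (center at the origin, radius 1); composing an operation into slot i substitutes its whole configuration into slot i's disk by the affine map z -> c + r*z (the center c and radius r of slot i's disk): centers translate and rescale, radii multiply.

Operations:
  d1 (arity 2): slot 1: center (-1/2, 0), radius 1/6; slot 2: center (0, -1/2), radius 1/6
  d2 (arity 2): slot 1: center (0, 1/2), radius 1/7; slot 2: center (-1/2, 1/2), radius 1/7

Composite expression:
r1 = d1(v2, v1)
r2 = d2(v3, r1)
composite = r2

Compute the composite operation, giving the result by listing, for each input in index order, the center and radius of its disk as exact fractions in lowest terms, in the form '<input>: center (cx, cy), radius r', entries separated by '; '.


v1: center (-1/2, 3/7), radius 1/42; v2: center (-4/7, 1/2), radius 1/42; v3: center (0, 1/2), radius 1/7


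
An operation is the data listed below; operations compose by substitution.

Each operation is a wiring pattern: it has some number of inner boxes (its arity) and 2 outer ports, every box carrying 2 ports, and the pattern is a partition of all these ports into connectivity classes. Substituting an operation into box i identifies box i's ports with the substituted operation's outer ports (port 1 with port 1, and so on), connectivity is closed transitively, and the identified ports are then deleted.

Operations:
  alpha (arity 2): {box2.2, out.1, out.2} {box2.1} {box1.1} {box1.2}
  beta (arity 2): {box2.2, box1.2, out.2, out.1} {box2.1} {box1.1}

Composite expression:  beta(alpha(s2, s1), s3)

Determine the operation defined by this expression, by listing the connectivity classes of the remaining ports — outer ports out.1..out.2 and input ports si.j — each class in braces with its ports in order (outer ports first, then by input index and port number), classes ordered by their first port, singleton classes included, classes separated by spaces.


{out.1, out.2, s1.2, s3.2} {s1.1} {s2.1} {s2.2} {s3.1}


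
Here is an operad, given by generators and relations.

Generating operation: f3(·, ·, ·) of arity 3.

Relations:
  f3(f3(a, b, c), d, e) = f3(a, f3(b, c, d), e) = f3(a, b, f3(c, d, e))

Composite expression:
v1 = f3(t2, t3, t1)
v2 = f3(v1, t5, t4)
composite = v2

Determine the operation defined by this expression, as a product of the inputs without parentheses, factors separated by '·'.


t2 · t3 · t1 · t5 · t4

Key point: f3 is associative — brackets drop, the t-order remains.
f3(t2, t3, t1) spells out as t2 · t3 · t1
f3(f3(t2, t3, t1), t5, t4) spells out as t2 · t3 · t1 · t5 · t4


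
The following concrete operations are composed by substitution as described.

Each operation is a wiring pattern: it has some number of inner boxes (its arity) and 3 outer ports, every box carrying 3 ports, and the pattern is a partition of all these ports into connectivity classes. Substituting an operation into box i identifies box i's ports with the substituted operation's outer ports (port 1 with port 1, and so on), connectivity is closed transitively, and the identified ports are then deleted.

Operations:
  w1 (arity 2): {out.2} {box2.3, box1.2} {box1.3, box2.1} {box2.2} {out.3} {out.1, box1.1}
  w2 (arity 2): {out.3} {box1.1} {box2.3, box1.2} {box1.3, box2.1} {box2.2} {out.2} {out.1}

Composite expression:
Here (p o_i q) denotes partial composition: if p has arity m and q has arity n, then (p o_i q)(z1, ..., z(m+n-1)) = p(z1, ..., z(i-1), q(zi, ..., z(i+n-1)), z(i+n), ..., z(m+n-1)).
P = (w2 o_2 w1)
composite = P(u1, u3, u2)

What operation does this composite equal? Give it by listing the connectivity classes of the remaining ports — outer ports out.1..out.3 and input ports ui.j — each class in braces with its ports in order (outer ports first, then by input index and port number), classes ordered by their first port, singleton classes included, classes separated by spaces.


Substituting into w2 glues patterns; closure does the rest.
w1 over (u3, u2) gives {out.1, u3.1} {out.2} {out.3} {u2.1, u3.3} {u2.2} {u2.3, u3.2}, out.j being that stage's outer ports
w2 over (u1, u3, u2) gives {out.1} {out.2} {out.3} {u1.1} {u1.2} {u1.3, u3.1} {u2.1, u3.3} {u2.2} {u2.3, u3.2}, out.j being that stage's outer ports

{out.1} {out.2} {out.3} {u1.1} {u1.2} {u1.3, u3.1} {u2.1, u3.3} {u2.2} {u2.3, u3.2}


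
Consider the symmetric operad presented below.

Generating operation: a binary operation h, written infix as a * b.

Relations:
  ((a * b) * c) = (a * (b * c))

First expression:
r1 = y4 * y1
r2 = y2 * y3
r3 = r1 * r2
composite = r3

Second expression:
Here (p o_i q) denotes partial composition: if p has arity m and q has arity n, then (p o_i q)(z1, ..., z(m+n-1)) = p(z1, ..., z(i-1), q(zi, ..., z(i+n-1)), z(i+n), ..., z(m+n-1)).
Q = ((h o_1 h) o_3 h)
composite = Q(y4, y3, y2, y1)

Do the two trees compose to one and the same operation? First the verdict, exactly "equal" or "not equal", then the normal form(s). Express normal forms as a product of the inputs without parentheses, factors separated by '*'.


not equal; the first gives y4 * y1 * y2 * y3 and the second y4 * y3 * y2 * y1

Reducing the first expression gives y4 * y1 * y2 * y3
Reducing the second expression gives y4 * y3 * y2 * y1
They disagree, so not equal.


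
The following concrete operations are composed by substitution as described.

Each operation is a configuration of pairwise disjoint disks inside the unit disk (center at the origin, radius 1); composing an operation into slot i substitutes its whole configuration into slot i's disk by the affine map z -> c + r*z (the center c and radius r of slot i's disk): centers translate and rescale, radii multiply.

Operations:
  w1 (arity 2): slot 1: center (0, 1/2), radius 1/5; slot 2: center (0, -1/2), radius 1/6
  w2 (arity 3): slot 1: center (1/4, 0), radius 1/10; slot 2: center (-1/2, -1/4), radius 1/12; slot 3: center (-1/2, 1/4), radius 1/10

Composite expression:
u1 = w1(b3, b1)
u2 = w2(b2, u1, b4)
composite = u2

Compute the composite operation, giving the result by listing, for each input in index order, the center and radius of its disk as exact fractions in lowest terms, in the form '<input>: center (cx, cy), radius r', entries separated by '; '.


b1: center (-1/2, -7/24), radius 1/72; b2: center (1/4, 0), radius 1/10; b3: center (-1/2, -5/24), radius 1/60; b4: center (-1/2, 1/4), radius 1/10

Follow each b-input down from w2: c' goes to c + r*c', radius to r*r'.
input b2: applying the 1 nested substitution gives center (1/4, 0), radius 1/10
input b3: applying the 2 nested substitutions gives center (-1/2, -5/24), radius 1/60
input b1: applying the 2 nested substitutions gives center (-1/2, -7/24), radius 1/72
input b4: applying the 1 nested substitution gives center (-1/2, 1/4), radius 1/10


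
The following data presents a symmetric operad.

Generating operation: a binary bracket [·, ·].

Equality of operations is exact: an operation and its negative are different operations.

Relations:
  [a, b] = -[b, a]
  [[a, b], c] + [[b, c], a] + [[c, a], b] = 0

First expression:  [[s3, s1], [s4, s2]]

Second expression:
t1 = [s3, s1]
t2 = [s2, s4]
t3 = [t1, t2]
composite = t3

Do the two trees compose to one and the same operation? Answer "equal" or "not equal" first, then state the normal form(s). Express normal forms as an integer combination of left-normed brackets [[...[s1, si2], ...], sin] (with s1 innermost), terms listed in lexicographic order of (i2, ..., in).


The first composite normalizes to [[[s1, s3], s2], s4] - [[[s1, s3], s4], s2]
The second composite normalizes to -[[[s1, s3], s2], s4] + [[[s1, s3], s4], s2]
Distinct normal forms: not equal.

not equal — first [[[s1, s3], s2], s4] - [[[s1, s3], s4], s2], second -[[[s1, s3], s2], s4] + [[[s1, s3], s4], s2]


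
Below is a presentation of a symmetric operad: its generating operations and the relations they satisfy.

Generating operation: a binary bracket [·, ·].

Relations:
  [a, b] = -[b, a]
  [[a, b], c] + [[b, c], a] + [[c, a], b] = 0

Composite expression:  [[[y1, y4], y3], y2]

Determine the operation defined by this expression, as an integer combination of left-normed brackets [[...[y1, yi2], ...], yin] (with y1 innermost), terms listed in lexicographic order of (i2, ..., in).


[[[y1, y4], y3], y2]

In the tensor algebra, words opening y1 carry the y1-anchored form.
Composite bracket: [[[y1, y4], y3], y2]
The bracket unfolds into 8 signed words via [a, b] = ab - ba (2^3 = 8).
The y1-initial words carry the normal form:
  sign of y1y4y3y2 is +1, so it contributes +[[[y1, y4], y3], y2]


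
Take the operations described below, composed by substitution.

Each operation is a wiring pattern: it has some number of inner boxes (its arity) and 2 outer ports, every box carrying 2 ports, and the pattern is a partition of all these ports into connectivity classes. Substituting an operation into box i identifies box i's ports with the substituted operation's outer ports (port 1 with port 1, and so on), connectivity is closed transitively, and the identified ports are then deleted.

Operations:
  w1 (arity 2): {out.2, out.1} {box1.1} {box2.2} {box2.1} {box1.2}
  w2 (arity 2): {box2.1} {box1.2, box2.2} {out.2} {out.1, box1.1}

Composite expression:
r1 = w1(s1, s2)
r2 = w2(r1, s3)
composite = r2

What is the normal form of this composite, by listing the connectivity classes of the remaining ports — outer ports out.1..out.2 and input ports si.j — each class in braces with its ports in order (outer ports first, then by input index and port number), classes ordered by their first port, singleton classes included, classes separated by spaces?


{out.1, s3.2} {out.2} {s1.1} {s1.2} {s2.1} {s2.2} {s3.1}


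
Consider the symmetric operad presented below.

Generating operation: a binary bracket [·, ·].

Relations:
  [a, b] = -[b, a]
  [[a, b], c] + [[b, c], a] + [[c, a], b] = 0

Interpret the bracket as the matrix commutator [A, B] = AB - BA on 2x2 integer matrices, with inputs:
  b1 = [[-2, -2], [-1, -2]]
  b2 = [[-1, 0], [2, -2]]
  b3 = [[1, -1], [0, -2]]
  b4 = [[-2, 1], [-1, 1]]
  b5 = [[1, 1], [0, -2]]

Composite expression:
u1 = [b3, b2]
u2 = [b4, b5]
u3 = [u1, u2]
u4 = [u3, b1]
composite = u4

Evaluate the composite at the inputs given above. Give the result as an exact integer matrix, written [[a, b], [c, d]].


[[-70, 156], [-78, 70]]


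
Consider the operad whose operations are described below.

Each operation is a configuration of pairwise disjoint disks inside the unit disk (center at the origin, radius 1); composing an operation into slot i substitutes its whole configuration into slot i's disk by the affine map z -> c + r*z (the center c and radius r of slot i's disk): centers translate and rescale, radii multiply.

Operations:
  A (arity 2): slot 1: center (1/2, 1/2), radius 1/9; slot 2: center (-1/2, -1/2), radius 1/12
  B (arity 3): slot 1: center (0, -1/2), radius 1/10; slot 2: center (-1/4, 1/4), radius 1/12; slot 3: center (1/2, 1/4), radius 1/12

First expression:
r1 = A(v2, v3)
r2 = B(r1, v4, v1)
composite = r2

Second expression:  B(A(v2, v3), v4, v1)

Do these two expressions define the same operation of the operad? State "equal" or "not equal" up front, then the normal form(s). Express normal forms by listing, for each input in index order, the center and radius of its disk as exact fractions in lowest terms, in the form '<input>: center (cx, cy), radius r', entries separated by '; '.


equal: each reduces to v1: center (1/2, 1/4), radius 1/12; v2: center (1/20, -9/20), radius 1/90; v3: center (-1/20, -11/20), radius 1/120; v4: center (-1/4, 1/4), radius 1/12

Normal form of the first expression: v1: center (1/2, 1/4), radius 1/12; v2: center (1/20, -9/20), radius 1/90; v3: center (-1/20, -11/20), radius 1/120; v4: center (-1/4, 1/4), radius 1/12
Normal form of the second expression: v1: center (1/2, 1/4), radius 1/12; v2: center (1/20, -9/20), radius 1/90; v3: center (-1/20, -11/20), radius 1/120; v4: center (-1/4, 1/4), radius 1/12
The normal forms match — equal.


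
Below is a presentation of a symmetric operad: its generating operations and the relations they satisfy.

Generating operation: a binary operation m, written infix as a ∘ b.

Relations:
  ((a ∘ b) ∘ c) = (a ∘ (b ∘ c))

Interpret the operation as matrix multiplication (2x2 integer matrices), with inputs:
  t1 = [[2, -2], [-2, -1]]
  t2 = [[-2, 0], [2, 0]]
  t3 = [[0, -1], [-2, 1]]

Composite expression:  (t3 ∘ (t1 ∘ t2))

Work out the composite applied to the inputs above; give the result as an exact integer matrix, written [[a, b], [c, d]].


(t1 ∘ t2) = [[-8, 0], [2, 0]]
(t3 ∘ (t1 ∘ t2)) = [[-2, 0], [18, 0]]

[[-2, 0], [18, 0]]


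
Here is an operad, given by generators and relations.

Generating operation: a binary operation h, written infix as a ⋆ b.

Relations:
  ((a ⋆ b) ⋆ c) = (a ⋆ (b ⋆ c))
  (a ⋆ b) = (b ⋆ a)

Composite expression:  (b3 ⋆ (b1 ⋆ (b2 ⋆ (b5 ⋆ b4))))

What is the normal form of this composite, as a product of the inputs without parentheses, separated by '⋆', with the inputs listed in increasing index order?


b1 ⋆ b2 ⋆ b3 ⋆ b4 ⋆ b5

Shape and order are irrelevant to h; the b-input set decides.
(b5 ⋆ b4) spells out as b5 ⋆ b4
(b2 ⋆ (b5 ⋆ b4)) spells out as b2 ⋆ b5 ⋆ b4
(b1 ⋆ (b2 ⋆ (b5 ⋆ b4))) spells out as b1 ⋆ b2 ⋆ b5 ⋆ b4
(b3 ⋆ (b1 ⋆ (b2 ⋆ (b5 ⋆ b4)))) spells out as b3 ⋆ b1 ⋆ b2 ⋆ b5 ⋆ b4
rearranged into index order: b1 ⋆ b2 ⋆ b3 ⋆ b4 ⋆ b5


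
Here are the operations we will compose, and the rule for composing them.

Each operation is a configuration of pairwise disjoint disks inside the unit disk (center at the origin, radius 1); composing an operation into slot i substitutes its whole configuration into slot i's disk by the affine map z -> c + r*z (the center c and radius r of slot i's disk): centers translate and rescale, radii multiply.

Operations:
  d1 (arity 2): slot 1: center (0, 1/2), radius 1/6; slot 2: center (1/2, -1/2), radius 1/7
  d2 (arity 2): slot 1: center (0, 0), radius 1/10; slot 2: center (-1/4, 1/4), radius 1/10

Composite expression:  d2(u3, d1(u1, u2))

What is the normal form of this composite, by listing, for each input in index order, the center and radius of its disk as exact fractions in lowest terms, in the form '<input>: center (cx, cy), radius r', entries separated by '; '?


u1: center (-1/4, 3/10), radius 1/60; u2: center (-1/5, 1/5), radius 1/70; u3: center (0, 0), radius 1/10

Nesting under d2 composes maps z -> c + r*z down each u-path.
input u3: composing its 1 substitution step yields center (0, 0), radius 1/10
input u1: composing its 2 substitution steps yields center (-1/4, 3/10), radius 1/60
input u2: composing its 2 substitution steps yields center (-1/5, 1/5), radius 1/70


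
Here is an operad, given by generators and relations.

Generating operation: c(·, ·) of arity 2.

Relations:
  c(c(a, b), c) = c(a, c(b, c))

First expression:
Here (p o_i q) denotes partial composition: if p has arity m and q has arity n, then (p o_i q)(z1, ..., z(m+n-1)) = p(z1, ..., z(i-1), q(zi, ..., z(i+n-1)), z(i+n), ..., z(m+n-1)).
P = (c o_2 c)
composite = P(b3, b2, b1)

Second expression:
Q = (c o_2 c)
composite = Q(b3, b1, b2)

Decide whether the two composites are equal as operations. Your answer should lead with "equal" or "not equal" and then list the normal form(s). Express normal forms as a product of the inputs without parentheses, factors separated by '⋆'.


Reducing the first expression gives b3 ⋆ b2 ⋆ b1
Reducing the second expression gives b3 ⋆ b1 ⋆ b2
Distinct normal forms: not equal.

not equal; first: b3 ⋆ b2 ⋆ b1; second: b3 ⋆ b1 ⋆ b2


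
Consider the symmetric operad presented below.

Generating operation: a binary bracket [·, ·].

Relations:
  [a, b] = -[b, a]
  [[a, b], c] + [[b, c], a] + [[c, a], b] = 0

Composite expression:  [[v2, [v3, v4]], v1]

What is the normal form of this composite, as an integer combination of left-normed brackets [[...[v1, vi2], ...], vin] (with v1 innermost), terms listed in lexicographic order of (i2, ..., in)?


In the tensor algebra, words opening v1 carry the v1-anchored form.
Composite bracket: [[v2, [v3, v4]], v1]
Under [a, b] = ab - ba we get 8 signed associative words (2^3 = 8).
The v1-initial words carry the normal form:
  sign of v1v2v3v4 is -1, so it contributes -[[[v1, v2], v3], v4]
  sign of v1v2v4v3 is +1, so it contributes +[[[v1, v2], v4], v3]
  sign of v1v3v4v2 is +1, so it contributes +[[[v1, v3], v4], v2]
  sign of v1v4v3v2 is -1, so it contributes -[[[v1, v4], v3], v2]

-[[[v1, v2], v3], v4] + [[[v1, v2], v4], v3] + [[[v1, v3], v4], v2] - [[[v1, v4], v3], v2]


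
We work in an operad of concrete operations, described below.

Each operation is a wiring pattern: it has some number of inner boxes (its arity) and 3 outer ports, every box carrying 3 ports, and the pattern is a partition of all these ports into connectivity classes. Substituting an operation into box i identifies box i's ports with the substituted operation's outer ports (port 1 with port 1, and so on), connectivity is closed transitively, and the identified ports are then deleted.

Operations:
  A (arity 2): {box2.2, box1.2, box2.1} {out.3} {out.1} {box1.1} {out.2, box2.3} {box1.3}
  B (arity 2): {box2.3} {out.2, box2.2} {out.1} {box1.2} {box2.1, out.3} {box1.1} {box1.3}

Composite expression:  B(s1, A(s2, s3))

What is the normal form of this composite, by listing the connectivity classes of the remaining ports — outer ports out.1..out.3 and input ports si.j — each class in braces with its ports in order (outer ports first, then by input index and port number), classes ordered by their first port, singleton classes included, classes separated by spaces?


{out.1} {out.2, s3.3} {out.3} {s1.1} {s1.2} {s1.3} {s2.1} {s2.2, s3.1, s3.2} {s2.3}

Two ports join when wires chain via B-identified ports.
after A, the pattern on (s2, s3) reads {out.1} {out.2, s3.3} {out.3} {s2.1} {s2.2, s3.1, s3.2} {s2.3} (out.j = its outer ports)
after B, the pattern on (s1, s2, s3) reads {out.1} {out.2, s3.3} {out.3} {s1.1} {s1.2} {s1.3} {s2.1} {s2.2, s3.1, s3.2} {s2.3} (out.j = its outer ports)


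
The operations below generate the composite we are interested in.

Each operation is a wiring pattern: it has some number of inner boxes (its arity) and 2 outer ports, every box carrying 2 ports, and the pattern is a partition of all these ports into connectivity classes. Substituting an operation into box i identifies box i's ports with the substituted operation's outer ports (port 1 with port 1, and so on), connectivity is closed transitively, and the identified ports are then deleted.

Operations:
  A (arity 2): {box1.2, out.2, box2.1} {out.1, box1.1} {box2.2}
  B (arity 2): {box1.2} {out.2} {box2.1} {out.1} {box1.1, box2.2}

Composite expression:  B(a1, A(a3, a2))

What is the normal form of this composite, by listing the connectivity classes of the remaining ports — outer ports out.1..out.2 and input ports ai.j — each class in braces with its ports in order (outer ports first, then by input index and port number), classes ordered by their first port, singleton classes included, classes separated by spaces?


Substituting into B glues patterns; closure does the rest.
A over (a3, a2) gives {out.1, a3.1} {out.2, a2.1, a3.2} {a2.2}, out.j being that stage's outer ports
B over (a1, a3, a2) gives {out.1} {out.2} {a1.1, a2.1, a3.2} {a1.2} {a2.2} {a3.1}, out.j being that stage's outer ports

{out.1} {out.2} {a1.1, a2.1, a3.2} {a1.2} {a2.2} {a3.1}


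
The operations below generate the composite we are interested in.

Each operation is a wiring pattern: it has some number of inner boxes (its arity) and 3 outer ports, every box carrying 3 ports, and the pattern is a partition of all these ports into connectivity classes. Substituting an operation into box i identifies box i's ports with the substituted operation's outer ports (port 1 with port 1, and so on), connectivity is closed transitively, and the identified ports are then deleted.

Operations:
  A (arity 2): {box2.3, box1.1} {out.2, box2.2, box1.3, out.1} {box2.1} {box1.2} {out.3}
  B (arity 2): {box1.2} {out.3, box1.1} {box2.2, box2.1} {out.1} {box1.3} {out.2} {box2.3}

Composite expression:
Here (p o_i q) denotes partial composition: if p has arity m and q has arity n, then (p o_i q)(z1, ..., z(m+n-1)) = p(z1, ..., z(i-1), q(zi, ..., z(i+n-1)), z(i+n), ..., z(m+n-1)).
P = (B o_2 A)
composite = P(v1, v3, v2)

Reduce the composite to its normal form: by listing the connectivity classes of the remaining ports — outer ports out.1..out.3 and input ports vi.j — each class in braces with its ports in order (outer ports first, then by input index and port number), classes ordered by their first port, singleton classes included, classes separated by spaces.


Reachability decides: close wires over B-identified ports.
after A, the pattern on (v3, v2) reads {out.1, out.2, v2.2, v3.3} {out.3} {v2.1} {v2.3, v3.1} {v3.2} (out.j = its outer ports)
after B, the pattern on (v1, v3, v2) reads {out.1} {out.2} {out.3, v1.1} {v1.2} {v1.3} {v2.1} {v2.2, v3.3} {v2.3, v3.1} {v3.2} (out.j = its outer ports)

{out.1} {out.2} {out.3, v1.1} {v1.2} {v1.3} {v2.1} {v2.2, v3.3} {v2.3, v3.1} {v3.2}


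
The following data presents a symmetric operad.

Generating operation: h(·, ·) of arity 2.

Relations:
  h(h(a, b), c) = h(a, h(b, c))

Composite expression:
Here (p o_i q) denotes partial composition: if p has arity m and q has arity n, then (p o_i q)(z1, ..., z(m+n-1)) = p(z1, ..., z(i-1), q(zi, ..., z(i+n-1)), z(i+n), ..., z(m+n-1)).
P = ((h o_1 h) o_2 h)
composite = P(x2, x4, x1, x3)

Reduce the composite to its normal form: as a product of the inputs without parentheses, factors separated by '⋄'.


x2 ⋄ x4 ⋄ x1 ⋄ x3

All parenthesizations of h agree; list the x-inputs left to right.
h(x4, x1) spells out as x4 ⋄ x1
h(x2, h(x4, x1)) spells out as x2 ⋄ x4 ⋄ x1
h(h(x2, h(x4, x1)), x3) spells out as x2 ⋄ x4 ⋄ x1 ⋄ x3


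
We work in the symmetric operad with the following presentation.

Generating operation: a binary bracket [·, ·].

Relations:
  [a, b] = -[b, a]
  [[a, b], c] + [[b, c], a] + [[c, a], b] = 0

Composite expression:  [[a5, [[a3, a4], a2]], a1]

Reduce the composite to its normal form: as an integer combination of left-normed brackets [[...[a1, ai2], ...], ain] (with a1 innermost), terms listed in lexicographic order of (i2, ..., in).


-[[[[a1, a2], a3], a4], a5] + [[[[a1, a2], a4], a3], a5] + [[[[a1, a3], a4], a2], a5] - [[[[a1, a4], a3], a2], a5] + [[[[a1, a5], a2], a3], a4] - [[[[a1, a5], a2], a4], a3] - [[[[a1, a5], a3], a4], a2] + [[[[a1, a5], a4], a3], a2]


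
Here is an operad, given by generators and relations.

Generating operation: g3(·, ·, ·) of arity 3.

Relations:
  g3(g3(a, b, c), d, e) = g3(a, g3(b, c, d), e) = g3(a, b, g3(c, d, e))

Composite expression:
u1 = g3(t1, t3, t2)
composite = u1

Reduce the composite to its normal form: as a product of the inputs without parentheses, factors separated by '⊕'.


Under associativity of g3, the answer is the t's in reading order.
g3(t1, t3, t2) collapses to t1 ⊕ t3 ⊕ t2

t1 ⊕ t3 ⊕ t2


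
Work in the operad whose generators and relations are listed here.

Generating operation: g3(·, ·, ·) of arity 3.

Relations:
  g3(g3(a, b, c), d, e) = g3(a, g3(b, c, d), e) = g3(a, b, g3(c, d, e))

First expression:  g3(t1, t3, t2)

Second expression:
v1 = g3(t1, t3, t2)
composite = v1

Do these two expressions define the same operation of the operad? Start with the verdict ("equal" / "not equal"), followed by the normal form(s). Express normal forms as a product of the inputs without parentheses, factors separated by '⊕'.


equal: each reduces to t1 ⊕ t3 ⊕ t2
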